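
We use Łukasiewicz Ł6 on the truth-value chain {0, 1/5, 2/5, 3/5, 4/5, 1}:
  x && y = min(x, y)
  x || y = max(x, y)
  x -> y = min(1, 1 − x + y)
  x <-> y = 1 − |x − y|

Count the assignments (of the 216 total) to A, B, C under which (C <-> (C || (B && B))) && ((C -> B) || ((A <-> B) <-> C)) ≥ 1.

55

value 1: 55 assignments (counts)
value 4/5: 74 assignments
value 3/5: 41 assignments
value 2/5: 24 assignments
value 1/5: 15 assignments
value 0: 7 assignments
So 55 of the 216 assignments meet the threshold.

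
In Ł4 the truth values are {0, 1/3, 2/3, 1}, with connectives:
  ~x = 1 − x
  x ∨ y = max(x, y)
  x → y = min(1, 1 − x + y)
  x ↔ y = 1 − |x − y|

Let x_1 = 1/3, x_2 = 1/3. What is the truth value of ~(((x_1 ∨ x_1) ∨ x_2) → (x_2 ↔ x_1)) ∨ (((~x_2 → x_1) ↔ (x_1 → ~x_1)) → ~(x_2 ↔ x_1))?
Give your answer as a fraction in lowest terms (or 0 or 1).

1/3

x_1 ∨ x_1 = 1/3 ∨ 1/3 = 1/3
(x_1 ∨ x_1) ∨ x_2 = 1/3 ∨ 1/3 = 1/3
x_2 ↔ x_1 = 1/3 ↔ 1/3 = 1
((x_1 ∨ x_1) ∨ x_2) → (x_2 ↔ x_1) = 1/3 → 1 = 1
~(((x_1 ∨ x_1) ∨ x_2) → (x_2 ↔ x_1)) = ~1 = 0
~x_2 = ~1/3 = 2/3
~x_2 → x_1 = 2/3 → 1/3 = 2/3
~x_1 = ~1/3 = 2/3
x_1 → ~x_1 = 1/3 → 2/3 = 1
(~x_2 → x_1) ↔ (x_1 → ~x_1) = 2/3 ↔ 1 = 2/3
x_2 ↔ x_1 = 1/3 ↔ 1/3 = 1
~(x_2 ↔ x_1) = ~1 = 0
((~x_2 → x_1) ↔ (x_1 → ~x_1)) → ~(x_2 ↔ x_1) = 2/3 → 0 = 1/3
~(((x_1 ∨ x_1) ∨ x_2) → (x_2 ↔ x_1)) ∨ (((~x_2 → x_1) ↔ (x_1 → ~x_1)) → ~(x_2 ↔ x_1)) = 0 ∨ 1/3 = 1/3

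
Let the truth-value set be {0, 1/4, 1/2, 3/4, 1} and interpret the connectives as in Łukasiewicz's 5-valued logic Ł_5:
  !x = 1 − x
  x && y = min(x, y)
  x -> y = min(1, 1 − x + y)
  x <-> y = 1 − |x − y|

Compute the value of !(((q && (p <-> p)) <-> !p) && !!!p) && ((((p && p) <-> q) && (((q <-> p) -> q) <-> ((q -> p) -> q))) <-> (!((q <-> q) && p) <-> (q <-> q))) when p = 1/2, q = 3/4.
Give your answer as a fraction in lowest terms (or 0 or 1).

1/2

p <-> p = 1/2 <-> 1/2 = 1
q && (p <-> p) = 3/4 && 1 = 3/4
!p = !1/2 = 1/2
(q && (p <-> p)) <-> !p = 3/4 <-> 1/2 = 3/4
!p = !1/2 = 1/2
!!p = !1/2 = 1/2
!!!p = !1/2 = 1/2
((q && (p <-> p)) <-> !p) && !!!p = 3/4 && 1/2 = 1/2
!(((q && (p <-> p)) <-> !p) && !!!p) = !1/2 = 1/2
p && p = 1/2 && 1/2 = 1/2
(p && p) <-> q = 1/2 <-> 3/4 = 3/4
q <-> p = 3/4 <-> 1/2 = 3/4
(q <-> p) -> q = 3/4 -> 3/4 = 1
q -> p = 3/4 -> 1/2 = 3/4
(q -> p) -> q = 3/4 -> 3/4 = 1
((q <-> p) -> q) <-> ((q -> p) -> q) = 1 <-> 1 = 1
((p && p) <-> q) && (((q <-> p) -> q) <-> ((q -> p) -> q)) = 3/4 && 1 = 3/4
q <-> q = 3/4 <-> 3/4 = 1
(q <-> q) && p = 1 && 1/2 = 1/2
!((q <-> q) && p) = !1/2 = 1/2
q <-> q = 3/4 <-> 3/4 = 1
!((q <-> q) && p) <-> (q <-> q) = 1/2 <-> 1 = 1/2
(((p && p) <-> q) && (((q <-> p) -> q) <-> ((q -> p) -> q))) <-> (!((q <-> q) && p) <-> (q <-> q)) = 3/4 <-> 1/2 = 3/4
!(((q && (p <-> p)) <-> !p) && !!!p) && ((((p && p) <-> q) && (((q <-> p) -> q) <-> ((q -> p) -> q))) <-> (!((q <-> q) && p) <-> (q <-> q))) = 1/2 && 3/4 = 1/2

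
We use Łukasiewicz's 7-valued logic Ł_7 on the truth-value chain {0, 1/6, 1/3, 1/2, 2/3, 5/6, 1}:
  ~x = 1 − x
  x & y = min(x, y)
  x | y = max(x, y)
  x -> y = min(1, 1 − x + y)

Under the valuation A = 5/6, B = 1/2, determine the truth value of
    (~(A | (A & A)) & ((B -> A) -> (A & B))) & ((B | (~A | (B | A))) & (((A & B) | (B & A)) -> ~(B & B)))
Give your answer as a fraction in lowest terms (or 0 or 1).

1/6

A & A = 5/6 & 5/6 = 5/6
A | (A & A) = 5/6 | 5/6 = 5/6
~(A | (A & A)) = ~5/6 = 1/6
B -> A = 1/2 -> 5/6 = 1
A & B = 5/6 & 1/2 = 1/2
(B -> A) -> (A & B) = 1 -> 1/2 = 1/2
~(A | (A & A)) & ((B -> A) -> (A & B)) = 1/6 & 1/2 = 1/6
~A = ~5/6 = 1/6
B | A = 1/2 | 5/6 = 5/6
~A | (B | A) = 1/6 | 5/6 = 5/6
B | (~A | (B | A)) = 1/2 | 5/6 = 5/6
A & B = 5/6 & 1/2 = 1/2
B & A = 1/2 & 5/6 = 1/2
(A & B) | (B & A) = 1/2 | 1/2 = 1/2
B & B = 1/2 & 1/2 = 1/2
~(B & B) = ~1/2 = 1/2
((A & B) | (B & A)) -> ~(B & B) = 1/2 -> 1/2 = 1
(B | (~A | (B | A))) & (((A & B) | (B & A)) -> ~(B & B)) = 5/6 & 1 = 5/6
(~(A | (A & A)) & ((B -> A) -> (A & B))) & ((B | (~A | (B | A))) & (((A & B) | (B & A)) -> ~(B & B))) = 1/6 & 5/6 = 1/6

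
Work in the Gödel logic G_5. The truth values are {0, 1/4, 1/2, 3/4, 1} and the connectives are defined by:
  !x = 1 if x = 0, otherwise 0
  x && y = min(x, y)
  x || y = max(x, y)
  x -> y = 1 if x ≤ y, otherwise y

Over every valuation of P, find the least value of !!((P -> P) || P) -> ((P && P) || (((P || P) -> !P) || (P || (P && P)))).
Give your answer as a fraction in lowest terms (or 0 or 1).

1/4

Take P = 1/4:
P -> P = 1/4 -> 1/4 = 1
(P -> P) || P = 1 || 1/4 = 1
!((P -> P) || P) = !1 = 0
!!((P -> P) || P) = !0 = 1
P && P = 1/4 && 1/4 = 1/4
P || P = 1/4 || 1/4 = 1/4
!P = !1/4 = 0
(P || P) -> !P = 1/4 -> 0 = 0
P && P = 1/4 && 1/4 = 1/4
P || (P && P) = 1/4 || 1/4 = 1/4
((P || P) -> !P) || (P || (P && P)) = 0 || 1/4 = 1/4
(P && P) || (((P || P) -> !P) || (P || (P && P))) = 1/4 || 1/4 = 1/4
!!((P -> P) || P) -> ((P && P) || (((P || P) -> !P) || (P || (P && P)))) = 1 -> 1/4 = 1/4
No assignment yields a value below 1/4, so this is the minimum.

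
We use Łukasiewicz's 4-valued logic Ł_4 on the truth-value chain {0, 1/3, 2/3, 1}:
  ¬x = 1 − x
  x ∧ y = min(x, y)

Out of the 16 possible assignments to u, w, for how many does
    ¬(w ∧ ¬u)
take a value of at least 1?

u = 0, w = 0 ↦ 1  ≥
u = 0, w = 1/3 ↦ 2/3  <
u = 0, w = 2/3 ↦ 1/3  <
u = 0, w = 1 ↦ 0  <
u = 1/3, w = 0 ↦ 1  ≥
u = 1/3, w = 1/3 ↦ 2/3  <
u = 1/3, w = 2/3 ↦ 1/3  <
u = 1/3, w = 1 ↦ 1/3  <
u = 2/3, w = 0 ↦ 1  ≥
u = 2/3, w = 1/3 ↦ 2/3  <
u = 2/3, w = 2/3 ↦ 2/3  <
u = 2/3, w = 1 ↦ 2/3  <
u = 1, w = 0 ↦ 1  ≥
u = 1, w = 1/3 ↦ 1  ≥
u = 1, w = 2/3 ↦ 1  ≥
u = 1, w = 1 ↦ 1  ≥
So 7 of the 16 assignments meet the threshold.

7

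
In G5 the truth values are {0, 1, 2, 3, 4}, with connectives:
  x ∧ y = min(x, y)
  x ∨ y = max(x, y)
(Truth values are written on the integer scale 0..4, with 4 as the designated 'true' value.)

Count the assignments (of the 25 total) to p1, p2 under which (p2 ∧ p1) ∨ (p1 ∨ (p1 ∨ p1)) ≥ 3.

10

value 4: 5 assignments (counts)
value 3: 5 assignments (counts)
value 2: 5 assignments
value 1: 5 assignments
value 0: 5 assignments
So 10 of the 25 assignments meet the threshold.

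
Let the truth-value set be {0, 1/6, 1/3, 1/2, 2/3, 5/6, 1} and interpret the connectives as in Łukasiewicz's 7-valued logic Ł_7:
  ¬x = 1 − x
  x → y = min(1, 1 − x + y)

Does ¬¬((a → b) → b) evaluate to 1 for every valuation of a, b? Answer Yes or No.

Counterexample: take a = 0, b = 0.
a → b = 0 → 0 = 1
(a → b) → b = 1 → 0 = 0
¬((a → b) → b) = ¬0 = 1
¬¬((a → b) → b) = ¬1 = 0
This gives 0 ≠ 1.

No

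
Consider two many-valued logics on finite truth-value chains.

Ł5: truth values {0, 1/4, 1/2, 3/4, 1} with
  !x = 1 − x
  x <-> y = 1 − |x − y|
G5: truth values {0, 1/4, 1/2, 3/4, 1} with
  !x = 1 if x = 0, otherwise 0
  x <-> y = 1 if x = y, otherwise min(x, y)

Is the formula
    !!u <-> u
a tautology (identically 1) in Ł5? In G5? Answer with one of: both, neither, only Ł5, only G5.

only Ł5

In Ł5: every assignment gives 1 — tautology.
In G5: at u = 1/4 the value is 1/4 — not a tautology.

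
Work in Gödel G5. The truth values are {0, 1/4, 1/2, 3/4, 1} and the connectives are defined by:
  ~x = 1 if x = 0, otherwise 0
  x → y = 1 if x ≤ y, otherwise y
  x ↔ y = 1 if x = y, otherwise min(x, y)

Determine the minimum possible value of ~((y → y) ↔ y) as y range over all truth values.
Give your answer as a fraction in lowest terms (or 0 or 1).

Take y = 1/4:
y → y = 1/4 → 1/4 = 1
(y → y) ↔ y = 1 ↔ 1/4 = 1/4
~((y → y) ↔ y) = ~1/4 = 0
No assignment yields a value below 0, so this is the minimum.

0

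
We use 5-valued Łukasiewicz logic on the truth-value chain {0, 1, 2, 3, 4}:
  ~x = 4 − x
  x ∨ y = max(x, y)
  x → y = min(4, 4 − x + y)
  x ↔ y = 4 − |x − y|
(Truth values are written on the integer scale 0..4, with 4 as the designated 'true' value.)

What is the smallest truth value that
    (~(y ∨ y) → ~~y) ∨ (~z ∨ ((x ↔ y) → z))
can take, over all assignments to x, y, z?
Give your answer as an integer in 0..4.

2

Take x = 0, y = 0, z = 2:
y ∨ y = 0 ∨ 0 = 0
~(y ∨ y) = ~0 = 4
~y = ~0 = 4
~~y = ~4 = 0
~(y ∨ y) → ~~y = 4 → 0 = 0
~z = ~2 = 2
x ↔ y = 0 ↔ 0 = 4
(x ↔ y) → z = 4 → 2 = 2
~z ∨ ((x ↔ y) → z) = 2 ∨ 2 = 2
(~(y ∨ y) → ~~y) ∨ (~z ∨ ((x ↔ y) → z)) = 0 ∨ 2 = 2
No assignment yields a value below 2, so this is the minimum.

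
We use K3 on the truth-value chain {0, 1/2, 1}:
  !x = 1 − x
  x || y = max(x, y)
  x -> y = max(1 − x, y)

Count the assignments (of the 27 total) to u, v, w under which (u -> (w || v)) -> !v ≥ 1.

9

value 1: 9 assignments (counts)
value 1/2: 9 assignments
value 0: 9 assignments
So 9 of the 27 assignments meet the threshold.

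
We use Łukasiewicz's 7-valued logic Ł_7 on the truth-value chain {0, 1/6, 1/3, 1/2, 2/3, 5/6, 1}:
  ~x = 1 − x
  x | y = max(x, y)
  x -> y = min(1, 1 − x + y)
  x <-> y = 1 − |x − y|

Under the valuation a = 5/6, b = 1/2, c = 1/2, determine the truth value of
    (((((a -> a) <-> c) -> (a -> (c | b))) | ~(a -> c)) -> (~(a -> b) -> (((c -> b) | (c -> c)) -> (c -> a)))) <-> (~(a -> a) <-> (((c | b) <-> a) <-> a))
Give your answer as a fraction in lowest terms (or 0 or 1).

1/6

a -> a = 5/6 -> 5/6 = 1
(a -> a) <-> c = 1 <-> 1/2 = 1/2
c | b = 1/2 | 1/2 = 1/2
a -> (c | b) = 5/6 -> 1/2 = 2/3
((a -> a) <-> c) -> (a -> (c | b)) = 1/2 -> 2/3 = 1
a -> c = 5/6 -> 1/2 = 2/3
~(a -> c) = ~2/3 = 1/3
(((a -> a) <-> c) -> (a -> (c | b))) | ~(a -> c) = 1 | 1/3 = 1
a -> b = 5/6 -> 1/2 = 2/3
~(a -> b) = ~2/3 = 1/3
c -> b = 1/2 -> 1/2 = 1
c -> c = 1/2 -> 1/2 = 1
(c -> b) | (c -> c) = 1 | 1 = 1
c -> a = 1/2 -> 5/6 = 1
((c -> b) | (c -> c)) -> (c -> a) = 1 -> 1 = 1
~(a -> b) -> (((c -> b) | (c -> c)) -> (c -> a)) = 1/3 -> 1 = 1
((((a -> a) <-> c) -> (a -> (c | b))) | ~(a -> c)) -> (~(a -> b) -> (((c -> b) | (c -> c)) -> (c -> a))) = 1 -> 1 = 1
a -> a = 5/6 -> 5/6 = 1
~(a -> a) = ~1 = 0
c | b = 1/2 | 1/2 = 1/2
(c | b) <-> a = 1/2 <-> 5/6 = 2/3
((c | b) <-> a) <-> a = 2/3 <-> 5/6 = 5/6
~(a -> a) <-> (((c | b) <-> a) <-> a) = 0 <-> 5/6 = 1/6
(((((a -> a) <-> c) -> (a -> (c | b))) | ~(a -> c)) -> (~(a -> b) -> (((c -> b) | (c -> c)) -> (c -> a)))) <-> (~(a -> a) <-> (((c | b) <-> a) <-> a)) = 1 <-> 1/6 = 1/6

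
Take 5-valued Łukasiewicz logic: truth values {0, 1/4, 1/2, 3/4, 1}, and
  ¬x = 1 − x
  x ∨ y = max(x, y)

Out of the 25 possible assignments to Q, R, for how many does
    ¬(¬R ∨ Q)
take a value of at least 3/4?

value 1: 1 assignment (counts)
value 3/4: 3 assignments (counts)
value 1/2: 5 assignments
value 1/4: 7 assignments
value 0: 9 assignments
So 4 of the 25 assignments meet the threshold.

4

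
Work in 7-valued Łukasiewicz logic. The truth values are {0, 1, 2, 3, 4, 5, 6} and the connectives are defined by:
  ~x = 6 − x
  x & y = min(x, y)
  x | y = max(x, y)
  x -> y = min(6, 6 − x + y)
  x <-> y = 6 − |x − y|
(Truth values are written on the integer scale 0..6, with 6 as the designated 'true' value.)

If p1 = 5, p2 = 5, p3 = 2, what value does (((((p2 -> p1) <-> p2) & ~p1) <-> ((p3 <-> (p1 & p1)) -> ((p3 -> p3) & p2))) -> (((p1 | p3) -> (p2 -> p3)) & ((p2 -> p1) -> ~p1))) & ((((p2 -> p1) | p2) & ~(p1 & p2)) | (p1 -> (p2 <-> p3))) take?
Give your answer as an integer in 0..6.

4

p2 -> p1 = 5 -> 5 = 6
(p2 -> p1) <-> p2 = 6 <-> 5 = 5
~p1 = ~5 = 1
((p2 -> p1) <-> p2) & ~p1 = 5 & 1 = 1
p1 & p1 = 5 & 5 = 5
p3 <-> (p1 & p1) = 2 <-> 5 = 3
p3 -> p3 = 2 -> 2 = 6
(p3 -> p3) & p2 = 6 & 5 = 5
(p3 <-> (p1 & p1)) -> ((p3 -> p3) & p2) = 3 -> 5 = 6
(((p2 -> p1) <-> p2) & ~p1) <-> ((p3 <-> (p1 & p1)) -> ((p3 -> p3) & p2)) = 1 <-> 6 = 1
p1 | p3 = 5 | 2 = 5
p2 -> p3 = 5 -> 2 = 3
(p1 | p3) -> (p2 -> p3) = 5 -> 3 = 4
p2 -> p1 = 5 -> 5 = 6
~p1 = ~5 = 1
(p2 -> p1) -> ~p1 = 6 -> 1 = 1
((p1 | p3) -> (p2 -> p3)) & ((p2 -> p1) -> ~p1) = 4 & 1 = 1
((((p2 -> p1) <-> p2) & ~p1) <-> ((p3 <-> (p1 & p1)) -> ((p3 -> p3) & p2))) -> (((p1 | p3) -> (p2 -> p3)) & ((p2 -> p1) -> ~p1)) = 1 -> 1 = 6
p2 -> p1 = 5 -> 5 = 6
(p2 -> p1) | p2 = 6 | 5 = 6
p1 & p2 = 5 & 5 = 5
~(p1 & p2) = ~5 = 1
((p2 -> p1) | p2) & ~(p1 & p2) = 6 & 1 = 1
p2 <-> p3 = 5 <-> 2 = 3
p1 -> (p2 <-> p3) = 5 -> 3 = 4
(((p2 -> p1) | p2) & ~(p1 & p2)) | (p1 -> (p2 <-> p3)) = 1 | 4 = 4
(((((p2 -> p1) <-> p2) & ~p1) <-> ((p3 <-> (p1 & p1)) -> ((p3 -> p3) & p2))) -> (((p1 | p3) -> (p2 -> p3)) & ((p2 -> p1) -> ~p1))) & ((((p2 -> p1) | p2) & ~(p1 & p2)) | (p1 -> (p2 <-> p3))) = 6 & 4 = 4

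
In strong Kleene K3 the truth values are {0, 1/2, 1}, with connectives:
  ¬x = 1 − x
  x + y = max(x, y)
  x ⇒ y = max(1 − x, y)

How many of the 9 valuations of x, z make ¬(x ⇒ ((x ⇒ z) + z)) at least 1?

x = 0, z = 0 ↦ 0  <
x = 0, z = 1/2 ↦ 0  <
x = 0, z = 1 ↦ 0  <
x = 1/2, z = 0 ↦ 1/2  <
x = 1/2, z = 1/2 ↦ 1/2  <
x = 1/2, z = 1 ↦ 0  <
x = 1, z = 0 ↦ 1  ≥
x = 1, z = 1/2 ↦ 1/2  <
x = 1, z = 1 ↦ 0  <
So 1 of the 9 assignments meets the threshold.

1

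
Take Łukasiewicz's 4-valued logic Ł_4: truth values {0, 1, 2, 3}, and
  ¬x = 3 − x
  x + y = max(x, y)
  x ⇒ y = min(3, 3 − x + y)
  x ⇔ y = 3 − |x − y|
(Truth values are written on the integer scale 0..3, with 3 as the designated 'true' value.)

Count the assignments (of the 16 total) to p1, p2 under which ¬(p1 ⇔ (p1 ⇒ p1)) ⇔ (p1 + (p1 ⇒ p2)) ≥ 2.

10

p1 = 0, p2 = 0 ↦ 3  ≥
p1 = 0, p2 = 1 ↦ 3  ≥
p1 = 0, p2 = 2 ↦ 3  ≥
p1 = 0, p2 = 3 ↦ 3  ≥
p1 = 1, p2 = 0 ↦ 3  ≥
p1 = 1, p2 = 1 ↦ 2  ≥
p1 = 1, p2 = 2 ↦ 2  ≥
p1 = 1, p2 = 3 ↦ 2  ≥
p1 = 2, p2 = 0 ↦ 2  ≥
p1 = 2, p2 = 1 ↦ 2  ≥
p1 = 2, p2 = 2 ↦ 1  <
p1 = 2, p2 = 3 ↦ 1  <
p1 = 3, p2 = 0 ↦ 0  <
p1 = 3, p2 = 1 ↦ 0  <
p1 = 3, p2 = 2 ↦ 0  <
p1 = 3, p2 = 3 ↦ 0  <
So 10 of the 16 assignments meet the threshold.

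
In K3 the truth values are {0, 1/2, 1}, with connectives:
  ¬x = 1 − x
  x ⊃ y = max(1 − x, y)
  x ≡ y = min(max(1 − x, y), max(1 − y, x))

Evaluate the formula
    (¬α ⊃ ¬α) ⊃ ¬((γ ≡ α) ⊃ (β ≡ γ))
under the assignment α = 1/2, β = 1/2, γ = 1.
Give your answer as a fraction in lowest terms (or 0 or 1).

1/2

¬α = ¬1/2 = 1/2
¬α = ¬1/2 = 1/2
¬α ⊃ ¬α = 1/2 ⊃ 1/2 = 1/2
γ ≡ α = 1 ≡ 1/2 = 1/2
β ≡ γ = 1/2 ≡ 1 = 1/2
(γ ≡ α) ⊃ (β ≡ γ) = 1/2 ⊃ 1/2 = 1/2
¬((γ ≡ α) ⊃ (β ≡ γ)) = ¬1/2 = 1/2
(¬α ⊃ ¬α) ⊃ ¬((γ ≡ α) ⊃ (β ≡ γ)) = 1/2 ⊃ 1/2 = 1/2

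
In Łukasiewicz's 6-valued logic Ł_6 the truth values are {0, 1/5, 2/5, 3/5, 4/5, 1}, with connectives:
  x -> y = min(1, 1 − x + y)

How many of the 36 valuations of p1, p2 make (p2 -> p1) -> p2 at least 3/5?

value 1: 12 assignments (counts)
value 4/5: 4 assignments (counts)
value 3/5: 4 assignments (counts)
value 2/5: 5 assignments
value 1/5: 5 assignments
value 0: 6 assignments
So 20 of the 36 assignments meet the threshold.

20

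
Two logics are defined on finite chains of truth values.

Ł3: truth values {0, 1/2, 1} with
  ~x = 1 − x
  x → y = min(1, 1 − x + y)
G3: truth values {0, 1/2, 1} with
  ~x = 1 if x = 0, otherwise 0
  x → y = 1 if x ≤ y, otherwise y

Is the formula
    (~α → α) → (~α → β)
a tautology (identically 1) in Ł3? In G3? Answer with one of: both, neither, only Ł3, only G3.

In Ł3: at α = 1/2, β = 0 the value is 1/2 — not a tautology.
In G3: every assignment gives 1 — tautology.

only G3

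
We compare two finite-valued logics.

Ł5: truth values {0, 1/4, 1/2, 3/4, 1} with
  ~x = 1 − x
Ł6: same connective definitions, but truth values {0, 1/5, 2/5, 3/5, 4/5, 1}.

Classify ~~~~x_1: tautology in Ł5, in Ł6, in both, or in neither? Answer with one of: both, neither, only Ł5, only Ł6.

In Ł5: at x_1 = 0 the value is 0 — not a tautology.
In Ł6: at x_1 = 0 the value is 0 — not a tautology.

neither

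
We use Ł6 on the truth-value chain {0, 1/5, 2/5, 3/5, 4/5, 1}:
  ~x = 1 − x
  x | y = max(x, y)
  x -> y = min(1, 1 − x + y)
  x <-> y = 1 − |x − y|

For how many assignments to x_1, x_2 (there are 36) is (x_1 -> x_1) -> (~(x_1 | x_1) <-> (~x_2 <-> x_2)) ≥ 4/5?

value 1: 6 assignments (counts)
value 4/5: 10 assignments (counts)
value 3/5: 8 assignments
value 2/5: 6 assignments
value 1/5: 4 assignments
value 0: 2 assignments
So 16 of the 36 assignments meet the threshold.

16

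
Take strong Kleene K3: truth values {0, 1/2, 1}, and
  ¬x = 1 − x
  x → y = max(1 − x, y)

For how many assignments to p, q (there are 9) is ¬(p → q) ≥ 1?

1

p = 0, q = 0 ↦ 0  <
p = 0, q = 1/2 ↦ 0  <
p = 0, q = 1 ↦ 0  <
p = 1/2, q = 0 ↦ 1/2  <
p = 1/2, q = 1/2 ↦ 1/2  <
p = 1/2, q = 1 ↦ 0  <
p = 1, q = 0 ↦ 1  ≥
p = 1, q = 1/2 ↦ 1/2  <
p = 1, q = 1 ↦ 0  <
So 1 of the 9 assignments meets the threshold.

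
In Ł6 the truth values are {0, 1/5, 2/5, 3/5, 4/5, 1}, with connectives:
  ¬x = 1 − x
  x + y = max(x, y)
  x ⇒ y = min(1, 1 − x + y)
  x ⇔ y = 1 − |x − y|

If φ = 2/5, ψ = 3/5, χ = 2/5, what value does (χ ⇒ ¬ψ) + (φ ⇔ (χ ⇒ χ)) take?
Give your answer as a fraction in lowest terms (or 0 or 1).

1

¬ψ = ¬3/5 = 2/5
χ ⇒ ¬ψ = 2/5 ⇒ 2/5 = 1
χ ⇒ χ = 2/5 ⇒ 2/5 = 1
φ ⇔ (χ ⇒ χ) = 2/5 ⇔ 1 = 2/5
(χ ⇒ ¬ψ) + (φ ⇔ (χ ⇒ χ)) = 1 + 2/5 = 1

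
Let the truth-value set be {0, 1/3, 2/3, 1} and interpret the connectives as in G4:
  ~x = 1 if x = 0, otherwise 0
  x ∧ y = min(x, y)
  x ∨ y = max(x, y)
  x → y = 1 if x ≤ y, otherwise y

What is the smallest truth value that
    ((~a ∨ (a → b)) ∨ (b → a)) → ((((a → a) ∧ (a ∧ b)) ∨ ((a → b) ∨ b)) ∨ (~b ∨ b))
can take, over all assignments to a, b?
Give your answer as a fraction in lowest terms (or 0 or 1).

Take a = 2/3, b = 1/3:
~a = ~2/3 = 0
a → b = 2/3 → 1/3 = 1/3
~a ∨ (a → b) = 0 ∨ 1/3 = 1/3
b → a = 1/3 → 2/3 = 1
(~a ∨ (a → b)) ∨ (b → a) = 1/3 ∨ 1 = 1
a → a = 2/3 → 2/3 = 1
a ∧ b = 2/3 ∧ 1/3 = 1/3
(a → a) ∧ (a ∧ b) = 1 ∧ 1/3 = 1/3
a → b = 2/3 → 1/3 = 1/3
(a → b) ∨ b = 1/3 ∨ 1/3 = 1/3
((a → a) ∧ (a ∧ b)) ∨ ((a → b) ∨ b) = 1/3 ∨ 1/3 = 1/3
~b = ~1/3 = 0
~b ∨ b = 0 ∨ 1/3 = 1/3
(((a → a) ∧ (a ∧ b)) ∨ ((a → b) ∨ b)) ∨ (~b ∨ b) = 1/3 ∨ 1/3 = 1/3
((~a ∨ (a → b)) ∨ (b → a)) → ((((a → a) ∧ (a ∧ b)) ∨ ((a → b) ∨ b)) ∨ (~b ∨ b)) = 1 → 1/3 = 1/3
No assignment yields a value below 1/3, so this is the minimum.

1/3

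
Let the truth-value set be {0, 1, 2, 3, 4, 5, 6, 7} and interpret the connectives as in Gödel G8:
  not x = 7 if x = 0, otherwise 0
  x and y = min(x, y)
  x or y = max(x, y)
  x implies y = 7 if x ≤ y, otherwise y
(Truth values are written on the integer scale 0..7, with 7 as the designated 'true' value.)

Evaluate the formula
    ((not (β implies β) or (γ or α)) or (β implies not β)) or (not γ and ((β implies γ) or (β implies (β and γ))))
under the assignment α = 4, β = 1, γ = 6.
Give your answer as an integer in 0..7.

β implies β = 1 implies 1 = 7
not (β implies β) = not 7 = 0
γ or α = 6 or 4 = 6
not (β implies β) or (γ or α) = 0 or 6 = 6
not β = not 1 = 0
β implies not β = 1 implies 0 = 0
(not (β implies β) or (γ or α)) or (β implies not β) = 6 or 0 = 6
not γ = not 6 = 0
β implies γ = 1 implies 6 = 7
β and γ = 1 and 6 = 1
β implies (β and γ) = 1 implies 1 = 7
(β implies γ) or (β implies (β and γ)) = 7 or 7 = 7
not γ and ((β implies γ) or (β implies (β and γ))) = 0 and 7 = 0
((not (β implies β) or (γ or α)) or (β implies not β)) or (not γ and ((β implies γ) or (β implies (β and γ)))) = 6 or 0 = 6

6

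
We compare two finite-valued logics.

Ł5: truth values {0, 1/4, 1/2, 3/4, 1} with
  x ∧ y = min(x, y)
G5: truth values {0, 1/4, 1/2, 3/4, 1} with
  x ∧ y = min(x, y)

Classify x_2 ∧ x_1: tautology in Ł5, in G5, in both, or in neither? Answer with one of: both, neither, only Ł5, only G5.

neither

In Ł5: at x_1 = 0, x_2 = 0 the value is 0 — not a tautology.
In G5: at x_1 = 0, x_2 = 0 the value is 0 — not a tautology.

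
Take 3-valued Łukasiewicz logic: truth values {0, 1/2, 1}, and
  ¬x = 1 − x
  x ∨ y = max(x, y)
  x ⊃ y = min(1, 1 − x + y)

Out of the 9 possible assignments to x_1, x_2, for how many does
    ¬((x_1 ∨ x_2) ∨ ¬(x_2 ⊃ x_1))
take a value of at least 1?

x_1 = 0, x_2 = 0 ↦ 1  ≥
x_1 = 0, x_2 = 1/2 ↦ 1/2  <
x_1 = 0, x_2 = 1 ↦ 0  <
x_1 = 1/2, x_2 = 0 ↦ 1/2  <
x_1 = 1/2, x_2 = 1/2 ↦ 1/2  <
x_1 = 1/2, x_2 = 1 ↦ 0  <
x_1 = 1, x_2 = 0 ↦ 0  <
x_1 = 1, x_2 = 1/2 ↦ 0  <
x_1 = 1, x_2 = 1 ↦ 0  <
So 1 of the 9 assignments meets the threshold.

1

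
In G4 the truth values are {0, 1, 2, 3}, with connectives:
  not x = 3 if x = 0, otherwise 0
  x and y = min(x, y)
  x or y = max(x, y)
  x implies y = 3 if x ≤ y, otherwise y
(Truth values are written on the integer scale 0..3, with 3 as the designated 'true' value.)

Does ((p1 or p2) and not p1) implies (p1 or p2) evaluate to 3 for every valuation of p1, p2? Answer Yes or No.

Yes

p1 = 0, p2 = 0 ↦ 3
p1 = 0, p2 = 1 ↦ 3
p1 = 0, p2 = 2 ↦ 3
p1 = 0, p2 = 3 ↦ 3
p1 = 1, p2 = 0 ↦ 3
p1 = 1, p2 = 1 ↦ 3
p1 = 1, p2 = 2 ↦ 3
p1 = 1, p2 = 3 ↦ 3
p1 = 2, p2 = 0 ↦ 3
p1 = 2, p2 = 1 ↦ 3
p1 = 2, p2 = 2 ↦ 3
p1 = 2, p2 = 3 ↦ 3
p1 = 3, p2 = 0 ↦ 3
p1 = 3, p2 = 1 ↦ 3
p1 = 3, p2 = 2 ↦ 3
p1 = 3, p2 = 3 ↦ 3
Every assignment gives a value ≥ 3.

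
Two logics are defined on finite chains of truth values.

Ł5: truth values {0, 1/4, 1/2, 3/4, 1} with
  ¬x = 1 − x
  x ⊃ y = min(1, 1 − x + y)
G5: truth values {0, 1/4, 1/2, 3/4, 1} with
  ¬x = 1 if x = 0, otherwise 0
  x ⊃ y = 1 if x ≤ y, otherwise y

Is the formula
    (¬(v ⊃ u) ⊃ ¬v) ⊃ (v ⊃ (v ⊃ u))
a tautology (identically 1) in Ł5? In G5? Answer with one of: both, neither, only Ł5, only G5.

only Ł5

In Ł5: every assignment gives 1 — tautology.
In G5: at u = 1/4, v = 1/2 the value is 1/4 — not a tautology.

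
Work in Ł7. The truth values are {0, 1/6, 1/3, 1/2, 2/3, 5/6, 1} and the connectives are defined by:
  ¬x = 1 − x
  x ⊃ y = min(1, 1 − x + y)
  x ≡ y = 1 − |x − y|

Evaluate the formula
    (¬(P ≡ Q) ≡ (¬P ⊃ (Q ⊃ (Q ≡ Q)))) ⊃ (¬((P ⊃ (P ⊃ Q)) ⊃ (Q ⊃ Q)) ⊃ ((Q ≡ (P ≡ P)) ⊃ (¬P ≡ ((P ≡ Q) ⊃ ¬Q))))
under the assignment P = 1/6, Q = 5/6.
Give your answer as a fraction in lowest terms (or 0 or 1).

1

P ≡ Q = 1/6 ≡ 5/6 = 1/3
¬(P ≡ Q) = ¬1/3 = 2/3
¬P = ¬1/6 = 5/6
Q ≡ Q = 5/6 ≡ 5/6 = 1
Q ⊃ (Q ≡ Q) = 5/6 ⊃ 1 = 1
¬P ⊃ (Q ⊃ (Q ≡ Q)) = 5/6 ⊃ 1 = 1
¬(P ≡ Q) ≡ (¬P ⊃ (Q ⊃ (Q ≡ Q))) = 2/3 ≡ 1 = 2/3
P ⊃ Q = 1/6 ⊃ 5/6 = 1
P ⊃ (P ⊃ Q) = 1/6 ⊃ 1 = 1
Q ⊃ Q = 5/6 ⊃ 5/6 = 1
(P ⊃ (P ⊃ Q)) ⊃ (Q ⊃ Q) = 1 ⊃ 1 = 1
¬((P ⊃ (P ⊃ Q)) ⊃ (Q ⊃ Q)) = ¬1 = 0
P ≡ P = 1/6 ≡ 1/6 = 1
Q ≡ (P ≡ P) = 5/6 ≡ 1 = 5/6
¬P = ¬1/6 = 5/6
P ≡ Q = 1/6 ≡ 5/6 = 1/3
¬Q = ¬5/6 = 1/6
(P ≡ Q) ⊃ ¬Q = 1/3 ⊃ 1/6 = 5/6
¬P ≡ ((P ≡ Q) ⊃ ¬Q) = 5/6 ≡ 5/6 = 1
(Q ≡ (P ≡ P)) ⊃ (¬P ≡ ((P ≡ Q) ⊃ ¬Q)) = 5/6 ⊃ 1 = 1
¬((P ⊃ (P ⊃ Q)) ⊃ (Q ⊃ Q)) ⊃ ((Q ≡ (P ≡ P)) ⊃ (¬P ≡ ((P ≡ Q) ⊃ ¬Q))) = 0 ⊃ 1 = 1
(¬(P ≡ Q) ≡ (¬P ⊃ (Q ⊃ (Q ≡ Q)))) ⊃ (¬((P ⊃ (P ⊃ Q)) ⊃ (Q ⊃ Q)) ⊃ ((Q ≡ (P ≡ P)) ⊃ (¬P ≡ ((P ≡ Q) ⊃ ¬Q)))) = 2/3 ⊃ 1 = 1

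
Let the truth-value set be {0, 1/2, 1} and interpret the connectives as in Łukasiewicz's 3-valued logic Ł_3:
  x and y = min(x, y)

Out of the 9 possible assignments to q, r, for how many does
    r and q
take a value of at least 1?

1

q = 0, r = 0 ↦ 0  <
q = 0, r = 1/2 ↦ 0  <
q = 0, r = 1 ↦ 0  <
q = 1/2, r = 0 ↦ 0  <
q = 1/2, r = 1/2 ↦ 1/2  <
q = 1/2, r = 1 ↦ 1/2  <
q = 1, r = 0 ↦ 0  <
q = 1, r = 1/2 ↦ 1/2  <
q = 1, r = 1 ↦ 1  ≥
So 1 of the 9 assignments meets the threshold.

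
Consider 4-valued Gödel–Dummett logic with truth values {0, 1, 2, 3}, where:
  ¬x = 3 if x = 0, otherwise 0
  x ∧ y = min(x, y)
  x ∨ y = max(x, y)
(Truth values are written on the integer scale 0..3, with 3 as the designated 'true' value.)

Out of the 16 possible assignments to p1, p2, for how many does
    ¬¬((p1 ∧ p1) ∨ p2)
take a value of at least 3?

p1 = 0, p2 = 0 ↦ 0  <
p1 = 0, p2 = 1 ↦ 3  ≥
p1 = 0, p2 = 2 ↦ 3  ≥
p1 = 0, p2 = 3 ↦ 3  ≥
p1 = 1, p2 = 0 ↦ 3  ≥
p1 = 1, p2 = 1 ↦ 3  ≥
p1 = 1, p2 = 2 ↦ 3  ≥
p1 = 1, p2 = 3 ↦ 3  ≥
p1 = 2, p2 = 0 ↦ 3  ≥
p1 = 2, p2 = 1 ↦ 3  ≥
p1 = 2, p2 = 2 ↦ 3  ≥
p1 = 2, p2 = 3 ↦ 3  ≥
p1 = 3, p2 = 0 ↦ 3  ≥
p1 = 3, p2 = 1 ↦ 3  ≥
p1 = 3, p2 = 2 ↦ 3  ≥
p1 = 3, p2 = 3 ↦ 3  ≥
So 15 of the 16 assignments meet the threshold.

15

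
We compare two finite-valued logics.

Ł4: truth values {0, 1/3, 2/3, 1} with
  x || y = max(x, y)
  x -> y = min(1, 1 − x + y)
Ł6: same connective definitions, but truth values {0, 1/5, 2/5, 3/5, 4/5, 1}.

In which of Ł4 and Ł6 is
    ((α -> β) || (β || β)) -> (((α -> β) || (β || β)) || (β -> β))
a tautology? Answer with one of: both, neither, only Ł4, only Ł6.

In Ł4: every assignment gives 1 — tautology.
In Ł6: every assignment gives 1 — tautology.

both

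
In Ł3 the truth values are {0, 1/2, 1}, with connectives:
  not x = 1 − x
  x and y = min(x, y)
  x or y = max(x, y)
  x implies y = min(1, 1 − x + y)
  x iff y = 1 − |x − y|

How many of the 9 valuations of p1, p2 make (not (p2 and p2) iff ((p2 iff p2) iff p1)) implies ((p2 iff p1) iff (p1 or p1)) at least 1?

p1 = 0, p2 = 0 ↦ 1  ≥
p1 = 0, p2 = 1/2 ↦ 1  ≥
p1 = 0, p2 = 1 ↦ 1  ≥
p1 = 1/2, p2 = 0 ↦ 1  ≥
p1 = 1/2, p2 = 1/2 ↦ 1/2  <
p1 = 1/2, p2 = 1 ↦ 1  ≥
p1 = 1, p2 = 0 ↦ 0  <
p1 = 1, p2 = 1/2 ↦ 1  ≥
p1 = 1, p2 = 1 ↦ 1  ≥
So 7 of the 9 assignments meet the threshold.

7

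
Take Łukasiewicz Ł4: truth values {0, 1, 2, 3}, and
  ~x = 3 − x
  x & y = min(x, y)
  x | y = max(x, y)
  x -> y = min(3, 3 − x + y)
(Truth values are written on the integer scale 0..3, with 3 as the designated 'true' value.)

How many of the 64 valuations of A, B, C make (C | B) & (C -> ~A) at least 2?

36

value 3: 13 assignments (counts)
value 2: 23 assignments (counts)
value 1: 20 assignments
value 0: 8 assignments
So 36 of the 64 assignments meet the threshold.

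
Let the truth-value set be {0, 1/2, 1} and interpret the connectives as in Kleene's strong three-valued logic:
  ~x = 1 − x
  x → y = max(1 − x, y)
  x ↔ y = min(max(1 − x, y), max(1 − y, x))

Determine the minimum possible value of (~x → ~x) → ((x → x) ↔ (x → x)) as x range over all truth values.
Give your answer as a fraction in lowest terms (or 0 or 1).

1/2

Take x = 1/2:
~x = ~1/2 = 1/2
~x = ~1/2 = 1/2
~x → ~x = 1/2 → 1/2 = 1/2
x → x = 1/2 → 1/2 = 1/2
x → x = 1/2 → 1/2 = 1/2
(x → x) ↔ (x → x) = 1/2 ↔ 1/2 = 1/2
(~x → ~x) → ((x → x) ↔ (x → x)) = 1/2 → 1/2 = 1/2
No assignment yields a value below 1/2, so this is the minimum.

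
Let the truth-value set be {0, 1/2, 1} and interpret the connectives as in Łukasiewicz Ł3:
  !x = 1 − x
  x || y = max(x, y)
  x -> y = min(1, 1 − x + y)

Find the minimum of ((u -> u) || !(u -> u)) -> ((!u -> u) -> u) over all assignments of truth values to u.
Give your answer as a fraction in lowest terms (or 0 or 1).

1/2

Take u = 1/2:
u -> u = 1/2 -> 1/2 = 1
u -> u = 1/2 -> 1/2 = 1
!(u -> u) = !1 = 0
(u -> u) || !(u -> u) = 1 || 0 = 1
!u = !1/2 = 1/2
!u -> u = 1/2 -> 1/2 = 1
(!u -> u) -> u = 1 -> 1/2 = 1/2
((u -> u) || !(u -> u)) -> ((!u -> u) -> u) = 1 -> 1/2 = 1/2
No assignment yields a value below 1/2, so this is the minimum.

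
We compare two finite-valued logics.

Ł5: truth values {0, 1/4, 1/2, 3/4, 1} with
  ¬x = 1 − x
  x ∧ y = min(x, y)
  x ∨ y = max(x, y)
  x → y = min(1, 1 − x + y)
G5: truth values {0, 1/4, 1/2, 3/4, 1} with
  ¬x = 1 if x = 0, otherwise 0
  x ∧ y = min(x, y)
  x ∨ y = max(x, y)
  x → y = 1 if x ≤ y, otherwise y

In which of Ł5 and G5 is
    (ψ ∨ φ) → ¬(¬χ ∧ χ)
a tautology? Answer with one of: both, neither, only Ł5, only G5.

In Ł5: at φ = 0, ψ = 3/4, χ = 1/2 the value is 3/4 — not a tautology.
In G5: every assignment gives 1 — tautology.

only G5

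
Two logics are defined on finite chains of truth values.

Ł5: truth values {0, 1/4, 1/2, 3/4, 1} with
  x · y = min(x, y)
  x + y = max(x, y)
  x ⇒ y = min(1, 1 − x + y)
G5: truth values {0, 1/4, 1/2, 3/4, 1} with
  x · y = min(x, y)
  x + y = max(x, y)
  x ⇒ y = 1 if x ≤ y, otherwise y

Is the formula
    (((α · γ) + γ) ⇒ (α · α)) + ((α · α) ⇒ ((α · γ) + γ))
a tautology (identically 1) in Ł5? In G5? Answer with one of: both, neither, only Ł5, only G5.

In Ł5: every assignment gives 1 — tautology.
In G5: every assignment gives 1 — tautology.

both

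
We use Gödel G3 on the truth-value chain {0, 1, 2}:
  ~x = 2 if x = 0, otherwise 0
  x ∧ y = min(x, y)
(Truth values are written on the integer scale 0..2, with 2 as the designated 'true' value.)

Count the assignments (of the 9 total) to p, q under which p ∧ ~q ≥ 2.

1

p = 0, q = 0 ↦ 0  <
p = 0, q = 1 ↦ 0  <
p = 0, q = 2 ↦ 0  <
p = 1, q = 0 ↦ 1  <
p = 1, q = 1 ↦ 0  <
p = 1, q = 2 ↦ 0  <
p = 2, q = 0 ↦ 2  ≥
p = 2, q = 1 ↦ 0  <
p = 2, q = 2 ↦ 0  <
So 1 of the 9 assignments meets the threshold.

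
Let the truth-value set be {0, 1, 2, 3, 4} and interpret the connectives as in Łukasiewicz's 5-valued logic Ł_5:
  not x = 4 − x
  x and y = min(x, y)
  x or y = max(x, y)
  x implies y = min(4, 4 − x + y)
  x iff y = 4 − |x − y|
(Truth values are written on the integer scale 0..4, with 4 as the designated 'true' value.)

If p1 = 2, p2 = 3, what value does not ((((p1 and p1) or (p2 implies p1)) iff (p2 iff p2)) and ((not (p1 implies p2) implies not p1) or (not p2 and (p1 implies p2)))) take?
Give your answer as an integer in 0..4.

p1 and p1 = 2 and 2 = 2
p2 implies p1 = 3 implies 2 = 3
(p1 and p1) or (p2 implies p1) = 2 or 3 = 3
p2 iff p2 = 3 iff 3 = 4
((p1 and p1) or (p2 implies p1)) iff (p2 iff p2) = 3 iff 4 = 3
p1 implies p2 = 2 implies 3 = 4
not (p1 implies p2) = not 4 = 0
not p1 = not 2 = 2
not (p1 implies p2) implies not p1 = 0 implies 2 = 4
not p2 = not 3 = 1
p1 implies p2 = 2 implies 3 = 4
not p2 and (p1 implies p2) = 1 and 4 = 1
(not (p1 implies p2) implies not p1) or (not p2 and (p1 implies p2)) = 4 or 1 = 4
(((p1 and p1) or (p2 implies p1)) iff (p2 iff p2)) and ((not (p1 implies p2) implies not p1) or (not p2 and (p1 implies p2))) = 3 and 4 = 3
not ((((p1 and p1) or (p2 implies p1)) iff (p2 iff p2)) and ((not (p1 implies p2) implies not p1) or (not p2 and (p1 implies p2)))) = not 3 = 1

1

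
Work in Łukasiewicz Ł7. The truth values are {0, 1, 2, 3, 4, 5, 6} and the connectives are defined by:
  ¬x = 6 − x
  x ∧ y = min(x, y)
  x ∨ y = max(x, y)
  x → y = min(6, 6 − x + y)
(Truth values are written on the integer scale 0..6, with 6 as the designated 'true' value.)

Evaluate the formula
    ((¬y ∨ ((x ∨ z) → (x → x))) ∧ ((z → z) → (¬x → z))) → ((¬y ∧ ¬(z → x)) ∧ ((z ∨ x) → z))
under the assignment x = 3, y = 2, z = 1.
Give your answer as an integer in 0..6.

2

¬y = ¬2 = 4
x ∨ z = 3 ∨ 1 = 3
x → x = 3 → 3 = 6
(x ∨ z) → (x → x) = 3 → 6 = 6
¬y ∨ ((x ∨ z) → (x → x)) = 4 ∨ 6 = 6
z → z = 1 → 1 = 6
¬x = ¬3 = 3
¬x → z = 3 → 1 = 4
(z → z) → (¬x → z) = 6 → 4 = 4
(¬y ∨ ((x ∨ z) → (x → x))) ∧ ((z → z) → (¬x → z)) = 6 ∧ 4 = 4
¬y = ¬2 = 4
z → x = 1 → 3 = 6
¬(z → x) = ¬6 = 0
¬y ∧ ¬(z → x) = 4 ∧ 0 = 0
z ∨ x = 1 ∨ 3 = 3
(z ∨ x) → z = 3 → 1 = 4
(¬y ∧ ¬(z → x)) ∧ ((z ∨ x) → z) = 0 ∧ 4 = 0
((¬y ∨ ((x ∨ z) → (x → x))) ∧ ((z → z) → (¬x → z))) → ((¬y ∧ ¬(z → x)) ∧ ((z ∨ x) → z)) = 4 → 0 = 2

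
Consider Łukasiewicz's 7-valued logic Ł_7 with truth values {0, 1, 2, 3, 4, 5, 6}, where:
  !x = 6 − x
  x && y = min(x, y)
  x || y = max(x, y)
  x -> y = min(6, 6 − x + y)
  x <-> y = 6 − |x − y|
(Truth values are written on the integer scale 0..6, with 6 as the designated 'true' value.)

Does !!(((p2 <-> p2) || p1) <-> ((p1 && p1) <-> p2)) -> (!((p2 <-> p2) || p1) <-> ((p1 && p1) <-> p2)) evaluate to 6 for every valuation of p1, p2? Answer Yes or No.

No

Counterexample: take p1 = 0, p2 = 0.
p2 <-> p2 = 0 <-> 0 = 6
(p2 <-> p2) || p1 = 6 || 0 = 6
p1 && p1 = 0 && 0 = 0
(p1 && p1) <-> p2 = 0 <-> 0 = 6
((p2 <-> p2) || p1) <-> ((p1 && p1) <-> p2) = 6 <-> 6 = 6
!(((p2 <-> p2) || p1) <-> ((p1 && p1) <-> p2)) = !6 = 0
!!(((p2 <-> p2) || p1) <-> ((p1 && p1) <-> p2)) = !0 = 6
p2 <-> p2 = 0 <-> 0 = 6
(p2 <-> p2) || p1 = 6 || 0 = 6
!((p2 <-> p2) || p1) = !6 = 0
p1 && p1 = 0 && 0 = 0
(p1 && p1) <-> p2 = 0 <-> 0 = 6
!((p2 <-> p2) || p1) <-> ((p1 && p1) <-> p2) = 0 <-> 6 = 0
!!(((p2 <-> p2) || p1) <-> ((p1 && p1) <-> p2)) -> (!((p2 <-> p2) || p1) <-> ((p1 && p1) <-> p2)) = 6 -> 0 = 0
This gives 0 ≠ 6.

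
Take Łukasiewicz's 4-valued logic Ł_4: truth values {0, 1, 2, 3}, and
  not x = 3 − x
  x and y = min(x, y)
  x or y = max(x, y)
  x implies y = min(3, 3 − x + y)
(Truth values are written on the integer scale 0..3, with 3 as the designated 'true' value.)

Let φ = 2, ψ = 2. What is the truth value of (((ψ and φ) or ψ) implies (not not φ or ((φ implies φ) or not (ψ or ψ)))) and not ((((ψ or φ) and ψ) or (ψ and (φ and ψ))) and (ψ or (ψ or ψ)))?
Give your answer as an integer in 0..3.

1

ψ and φ = 2 and 2 = 2
(ψ and φ) or ψ = 2 or 2 = 2
not φ = not 2 = 1
not not φ = not 1 = 2
φ implies φ = 2 implies 2 = 3
ψ or ψ = 2 or 2 = 2
not (ψ or ψ) = not 2 = 1
(φ implies φ) or not (ψ or ψ) = 3 or 1 = 3
not not φ or ((φ implies φ) or not (ψ or ψ)) = 2 or 3 = 3
((ψ and φ) or ψ) implies (not not φ or ((φ implies φ) or not (ψ or ψ))) = 2 implies 3 = 3
ψ or φ = 2 or 2 = 2
(ψ or φ) and ψ = 2 and 2 = 2
φ and ψ = 2 and 2 = 2
ψ and (φ and ψ) = 2 and 2 = 2
((ψ or φ) and ψ) or (ψ and (φ and ψ)) = 2 or 2 = 2
ψ or ψ = 2 or 2 = 2
ψ or (ψ or ψ) = 2 or 2 = 2
(((ψ or φ) and ψ) or (ψ and (φ and ψ))) and (ψ or (ψ or ψ)) = 2 and 2 = 2
not ((((ψ or φ) and ψ) or (ψ and (φ and ψ))) and (ψ or (ψ or ψ))) = not 2 = 1
(((ψ and φ) or ψ) implies (not not φ or ((φ implies φ) or not (ψ or ψ)))) and not ((((ψ or φ) and ψ) or (ψ and (φ and ψ))) and (ψ or (ψ or ψ))) = 3 and 1 = 1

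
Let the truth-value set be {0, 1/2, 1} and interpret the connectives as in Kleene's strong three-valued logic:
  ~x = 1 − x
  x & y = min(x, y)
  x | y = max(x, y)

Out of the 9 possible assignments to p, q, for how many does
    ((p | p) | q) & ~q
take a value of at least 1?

p = 0, q = 0 ↦ 0  <
p = 0, q = 1/2 ↦ 1/2  <
p = 0, q = 1 ↦ 0  <
p = 1/2, q = 0 ↦ 1/2  <
p = 1/2, q = 1/2 ↦ 1/2  <
p = 1/2, q = 1 ↦ 0  <
p = 1, q = 0 ↦ 1  ≥
p = 1, q = 1/2 ↦ 1/2  <
p = 1, q = 1 ↦ 0  <
So 1 of the 9 assignments meets the threshold.

1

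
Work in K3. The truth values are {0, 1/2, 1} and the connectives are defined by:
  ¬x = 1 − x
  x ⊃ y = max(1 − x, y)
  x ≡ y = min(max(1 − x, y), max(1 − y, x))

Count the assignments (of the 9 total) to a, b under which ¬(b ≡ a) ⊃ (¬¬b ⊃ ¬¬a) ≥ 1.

a = 0, b = 0 ↦ 1  ≥
a = 0, b = 1/2 ↦ 1/2  <
a = 0, b = 1 ↦ 0  <
a = 1/2, b = 0 ↦ 1  ≥
a = 1/2, b = 1/2 ↦ 1/2  <
a = 1/2, b = 1 ↦ 1/2  <
a = 1, b = 0 ↦ 1  ≥
a = 1, b = 1/2 ↦ 1  ≥
a = 1, b = 1 ↦ 1  ≥
So 5 of the 9 assignments meet the threshold.

5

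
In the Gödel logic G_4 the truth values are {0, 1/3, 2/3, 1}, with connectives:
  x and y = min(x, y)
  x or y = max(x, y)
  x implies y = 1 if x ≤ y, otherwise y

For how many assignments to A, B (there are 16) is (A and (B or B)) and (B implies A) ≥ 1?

A = 0, B = 0 ↦ 0  <
A = 0, B = 1/3 ↦ 0  <
A = 0, B = 2/3 ↦ 0  <
A = 0, B = 1 ↦ 0  <
A = 1/3, B = 0 ↦ 0  <
A = 1/3, B = 1/3 ↦ 1/3  <
A = 1/3, B = 2/3 ↦ 1/3  <
A = 1/3, B = 1 ↦ 1/3  <
A = 2/3, B = 0 ↦ 0  <
A = 2/3, B = 1/3 ↦ 1/3  <
A = 2/3, B = 2/3 ↦ 2/3  <
A = 2/3, B = 1 ↦ 2/3  <
A = 1, B = 0 ↦ 0  <
A = 1, B = 1/3 ↦ 1/3  <
A = 1, B = 2/3 ↦ 2/3  <
A = 1, B = 1 ↦ 1  ≥
So 1 of the 16 assignments meets the threshold.

1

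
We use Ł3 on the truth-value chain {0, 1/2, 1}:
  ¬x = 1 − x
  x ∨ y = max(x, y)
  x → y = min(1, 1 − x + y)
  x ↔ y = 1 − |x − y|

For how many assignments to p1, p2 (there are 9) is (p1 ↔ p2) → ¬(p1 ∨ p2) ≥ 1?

p1 = 0, p2 = 0 ↦ 1  ≥
p1 = 0, p2 = 1/2 ↦ 1  ≥
p1 = 0, p2 = 1 ↦ 1  ≥
p1 = 1/2, p2 = 0 ↦ 1  ≥
p1 = 1/2, p2 = 1/2 ↦ 1/2  <
p1 = 1/2, p2 = 1 ↦ 1/2  <
p1 = 1, p2 = 0 ↦ 1  ≥
p1 = 1, p2 = 1/2 ↦ 1/2  <
p1 = 1, p2 = 1 ↦ 0  <
So 5 of the 9 assignments meet the threshold.

5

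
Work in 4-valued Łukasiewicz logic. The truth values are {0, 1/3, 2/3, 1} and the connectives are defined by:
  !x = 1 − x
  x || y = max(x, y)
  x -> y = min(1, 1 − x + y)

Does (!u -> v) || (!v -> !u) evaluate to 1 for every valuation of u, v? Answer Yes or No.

No

Counterexample: take u = 1/3, v = 0.
!u = !1/3 = 2/3
!u -> v = 2/3 -> 0 = 1/3
!v = !0 = 1
!u = !1/3 = 2/3
!v -> !u = 1 -> 2/3 = 2/3
(!u -> v) || (!v -> !u) = 1/3 || 2/3 = 2/3
This gives 2/3 ≠ 1.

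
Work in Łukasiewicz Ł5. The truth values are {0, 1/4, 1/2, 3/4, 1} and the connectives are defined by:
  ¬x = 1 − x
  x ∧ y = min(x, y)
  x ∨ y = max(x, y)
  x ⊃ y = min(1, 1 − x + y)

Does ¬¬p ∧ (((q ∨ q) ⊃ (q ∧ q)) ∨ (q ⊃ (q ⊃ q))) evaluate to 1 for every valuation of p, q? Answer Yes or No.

Counterexample: take p = 0, q = 0.
¬p = ¬0 = 1
¬¬p = ¬1 = 0
q ∨ q = 0 ∨ 0 = 0
q ∧ q = 0 ∧ 0 = 0
(q ∨ q) ⊃ (q ∧ q) = 0 ⊃ 0 = 1
q ⊃ q = 0 ⊃ 0 = 1
q ⊃ (q ⊃ q) = 0 ⊃ 1 = 1
((q ∨ q) ⊃ (q ∧ q)) ∨ (q ⊃ (q ⊃ q)) = 1 ∨ 1 = 1
¬¬p ∧ (((q ∨ q) ⊃ (q ∧ q)) ∨ (q ⊃ (q ⊃ q))) = 0 ∧ 1 = 0
This gives 0 ≠ 1.

No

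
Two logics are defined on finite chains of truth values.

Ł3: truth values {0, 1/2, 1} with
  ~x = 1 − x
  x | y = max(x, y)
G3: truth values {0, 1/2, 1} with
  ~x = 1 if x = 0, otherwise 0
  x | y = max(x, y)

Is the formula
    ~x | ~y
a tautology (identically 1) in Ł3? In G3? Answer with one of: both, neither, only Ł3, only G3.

In Ł3: at x = 1/2, y = 1/2 the value is 1/2 — not a tautology.
In G3: at x = 1/2, y = 1/2 the value is 0 — not a tautology.

neither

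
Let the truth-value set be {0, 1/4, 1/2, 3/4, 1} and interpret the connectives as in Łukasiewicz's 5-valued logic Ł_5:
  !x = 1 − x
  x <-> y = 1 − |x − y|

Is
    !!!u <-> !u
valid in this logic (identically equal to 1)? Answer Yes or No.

Yes

u = 0 ↦ 1
u = 1/4 ↦ 1
u = 1/2 ↦ 1
u = 3/4 ↦ 1
u = 1 ↦ 1
Every assignment gives a value ≥ 1.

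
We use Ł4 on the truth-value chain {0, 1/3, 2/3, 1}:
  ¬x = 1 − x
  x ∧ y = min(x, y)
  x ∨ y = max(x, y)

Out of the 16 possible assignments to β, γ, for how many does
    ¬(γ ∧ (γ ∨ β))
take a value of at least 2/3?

β = 0, γ = 0 ↦ 1  ≥
β = 0, γ = 1/3 ↦ 2/3  ≥
β = 0, γ = 2/3 ↦ 1/3  <
β = 0, γ = 1 ↦ 0  <
β = 1/3, γ = 0 ↦ 1  ≥
β = 1/3, γ = 1/3 ↦ 2/3  ≥
β = 1/3, γ = 2/3 ↦ 1/3  <
β = 1/3, γ = 1 ↦ 0  <
β = 2/3, γ = 0 ↦ 1  ≥
β = 2/3, γ = 1/3 ↦ 2/3  ≥
β = 2/3, γ = 2/3 ↦ 1/3  <
β = 2/3, γ = 1 ↦ 0  <
β = 1, γ = 0 ↦ 1  ≥
β = 1, γ = 1/3 ↦ 2/3  ≥
β = 1, γ = 2/3 ↦ 1/3  <
β = 1, γ = 1 ↦ 0  <
So 8 of the 16 assignments meet the threshold.

8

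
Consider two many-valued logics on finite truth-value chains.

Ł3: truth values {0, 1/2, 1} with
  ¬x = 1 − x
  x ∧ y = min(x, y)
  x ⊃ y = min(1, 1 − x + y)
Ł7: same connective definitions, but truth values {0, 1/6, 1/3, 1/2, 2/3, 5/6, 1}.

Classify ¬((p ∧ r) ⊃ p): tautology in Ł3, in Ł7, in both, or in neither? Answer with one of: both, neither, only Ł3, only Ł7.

neither

In Ł3: at p = 0, r = 0 the value is 0 — not a tautology.
In Ł7: at p = 0, r = 0 the value is 0 — not a tautology.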